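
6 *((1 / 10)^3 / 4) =3 / 2000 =0.00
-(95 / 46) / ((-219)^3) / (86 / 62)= 2945 / 20775841902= 0.00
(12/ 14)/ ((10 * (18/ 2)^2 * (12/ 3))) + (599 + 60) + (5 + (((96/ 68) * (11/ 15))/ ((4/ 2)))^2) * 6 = 3772170041/ 5462100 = 690.61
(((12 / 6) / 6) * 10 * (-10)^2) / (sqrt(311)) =1000 * sqrt(311) / 933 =18.90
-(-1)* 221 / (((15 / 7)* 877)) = 1547 / 13155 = 0.12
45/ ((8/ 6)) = 135/ 4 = 33.75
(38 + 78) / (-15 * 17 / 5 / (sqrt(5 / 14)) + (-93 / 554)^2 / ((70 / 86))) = -45510546840395840 * sqrt(70) / 280125216343704477 - 51491720864080 / 93375072114568159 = -1.36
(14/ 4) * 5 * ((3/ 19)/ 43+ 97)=1386910/ 817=1697.56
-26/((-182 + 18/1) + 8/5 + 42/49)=455/2827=0.16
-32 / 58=-16 / 29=-0.55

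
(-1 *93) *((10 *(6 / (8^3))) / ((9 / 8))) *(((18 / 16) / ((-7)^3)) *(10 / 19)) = 6975 / 417088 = 0.02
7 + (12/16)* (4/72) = 169/24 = 7.04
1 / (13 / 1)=1 / 13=0.08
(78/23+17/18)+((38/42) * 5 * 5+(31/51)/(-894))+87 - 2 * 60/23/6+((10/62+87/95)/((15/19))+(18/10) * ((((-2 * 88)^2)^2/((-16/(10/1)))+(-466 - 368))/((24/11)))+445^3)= -4626607721533371503/11377982700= -406628120.60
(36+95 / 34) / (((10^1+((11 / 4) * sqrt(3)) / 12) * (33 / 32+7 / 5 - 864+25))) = -270131200 / 58160178031+18571520 * sqrt(3) / 174480534093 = -0.00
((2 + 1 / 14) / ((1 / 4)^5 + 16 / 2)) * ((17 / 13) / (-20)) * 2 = -126208 / 3727815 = -0.03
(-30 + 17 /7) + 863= 5848 /7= 835.43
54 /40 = 27 /20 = 1.35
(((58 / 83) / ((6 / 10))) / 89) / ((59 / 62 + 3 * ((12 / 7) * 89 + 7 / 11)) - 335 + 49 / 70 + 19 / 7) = 3461150 / 34116571407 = 0.00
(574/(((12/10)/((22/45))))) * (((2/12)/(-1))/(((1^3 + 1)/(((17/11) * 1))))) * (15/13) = -34.75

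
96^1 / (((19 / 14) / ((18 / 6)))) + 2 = 4070 / 19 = 214.21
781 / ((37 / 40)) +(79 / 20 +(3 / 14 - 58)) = 790.49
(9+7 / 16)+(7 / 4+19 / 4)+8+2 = 415 / 16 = 25.94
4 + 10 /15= 14 /3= 4.67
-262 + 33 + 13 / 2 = -445 / 2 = -222.50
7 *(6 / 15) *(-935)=-2618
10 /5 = 2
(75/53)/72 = 25/1272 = 0.02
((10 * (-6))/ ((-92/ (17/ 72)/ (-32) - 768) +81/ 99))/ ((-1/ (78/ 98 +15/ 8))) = -978945/ 4612076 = -0.21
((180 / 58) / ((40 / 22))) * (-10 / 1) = -495 / 29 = -17.07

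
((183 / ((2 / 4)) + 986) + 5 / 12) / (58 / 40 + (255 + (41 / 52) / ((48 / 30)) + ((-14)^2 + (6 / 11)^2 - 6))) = 1021128680 / 337684323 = 3.02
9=9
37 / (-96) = -37 / 96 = -0.39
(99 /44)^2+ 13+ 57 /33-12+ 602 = 107323 /176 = 609.79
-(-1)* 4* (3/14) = 6/7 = 0.86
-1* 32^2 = -1024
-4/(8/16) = -8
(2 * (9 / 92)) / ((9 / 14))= 7 / 23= 0.30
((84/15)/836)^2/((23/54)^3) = 7715736/13286668175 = 0.00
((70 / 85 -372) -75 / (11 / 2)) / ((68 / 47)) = -845530 / 3179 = -265.97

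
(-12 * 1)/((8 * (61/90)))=-135/61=-2.21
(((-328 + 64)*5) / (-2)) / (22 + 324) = 330 / 173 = 1.91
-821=-821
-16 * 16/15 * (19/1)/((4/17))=-20672/15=-1378.13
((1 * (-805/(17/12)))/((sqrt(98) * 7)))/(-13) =690 * sqrt(2)/1547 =0.63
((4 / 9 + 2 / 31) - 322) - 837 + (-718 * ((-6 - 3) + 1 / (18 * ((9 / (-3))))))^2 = 947537733820 / 22599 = 41928303.63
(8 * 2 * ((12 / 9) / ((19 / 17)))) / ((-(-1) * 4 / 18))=1632 / 19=85.89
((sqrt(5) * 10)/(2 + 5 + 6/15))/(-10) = -5 * sqrt(5)/37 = -0.30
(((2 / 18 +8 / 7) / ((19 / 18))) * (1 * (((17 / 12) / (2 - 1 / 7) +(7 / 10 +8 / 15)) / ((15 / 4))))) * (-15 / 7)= -82002 / 60515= -1.36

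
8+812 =820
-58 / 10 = -29 / 5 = -5.80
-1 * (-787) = 787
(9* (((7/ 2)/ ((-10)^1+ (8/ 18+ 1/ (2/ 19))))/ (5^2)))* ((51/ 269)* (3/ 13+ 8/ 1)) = -3094119/ 87425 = -35.39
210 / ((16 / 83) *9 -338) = -1743 / 2791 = -0.62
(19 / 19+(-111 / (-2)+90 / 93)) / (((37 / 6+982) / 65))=3.78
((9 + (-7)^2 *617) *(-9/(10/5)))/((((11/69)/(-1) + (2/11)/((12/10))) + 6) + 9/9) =-34430517/1769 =-19463.27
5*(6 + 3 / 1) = 45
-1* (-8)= 8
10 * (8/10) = 8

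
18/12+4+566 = 1143/2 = 571.50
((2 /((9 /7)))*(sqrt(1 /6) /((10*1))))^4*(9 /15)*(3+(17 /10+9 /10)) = 16807 /307546875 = 0.00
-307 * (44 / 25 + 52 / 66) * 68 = -43881352 / 825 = -53189.52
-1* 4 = -4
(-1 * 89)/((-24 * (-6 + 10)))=89/96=0.93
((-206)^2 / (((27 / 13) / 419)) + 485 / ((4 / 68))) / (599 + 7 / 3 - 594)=231371507 / 198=1168542.96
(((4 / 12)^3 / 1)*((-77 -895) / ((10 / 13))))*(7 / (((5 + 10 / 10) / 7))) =-1911 / 5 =-382.20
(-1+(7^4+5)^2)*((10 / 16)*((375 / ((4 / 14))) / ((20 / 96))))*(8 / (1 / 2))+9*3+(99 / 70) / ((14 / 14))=364696605028.41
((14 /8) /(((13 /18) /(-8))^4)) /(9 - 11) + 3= -376148301 /28561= -13170.00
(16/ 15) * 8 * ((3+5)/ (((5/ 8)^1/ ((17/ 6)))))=69632/ 225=309.48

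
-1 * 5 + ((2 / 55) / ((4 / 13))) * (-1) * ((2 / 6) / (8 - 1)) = -11563 / 2310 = -5.01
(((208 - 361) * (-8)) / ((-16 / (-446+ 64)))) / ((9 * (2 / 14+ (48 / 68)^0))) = 22729 / 8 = 2841.12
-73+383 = 310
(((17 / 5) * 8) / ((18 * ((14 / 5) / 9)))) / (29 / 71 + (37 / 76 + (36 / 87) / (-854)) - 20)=-0.25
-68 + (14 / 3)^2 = -416 / 9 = -46.22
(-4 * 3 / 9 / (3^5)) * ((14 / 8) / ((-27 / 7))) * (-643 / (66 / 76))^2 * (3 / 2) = 14626998722 / 7144929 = 2047.19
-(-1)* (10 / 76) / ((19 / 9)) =45 / 722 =0.06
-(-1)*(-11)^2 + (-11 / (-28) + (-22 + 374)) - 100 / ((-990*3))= 3937015 / 8316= 473.43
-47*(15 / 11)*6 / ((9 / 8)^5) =-15400960 / 72171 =-213.40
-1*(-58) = 58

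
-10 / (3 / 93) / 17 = -310 / 17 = -18.24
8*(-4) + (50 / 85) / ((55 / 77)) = -530 / 17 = -31.18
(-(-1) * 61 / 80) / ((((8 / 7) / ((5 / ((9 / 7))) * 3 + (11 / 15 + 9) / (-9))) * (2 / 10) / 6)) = 610183 / 2880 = 211.87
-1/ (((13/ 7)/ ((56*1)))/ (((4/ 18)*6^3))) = -1447.38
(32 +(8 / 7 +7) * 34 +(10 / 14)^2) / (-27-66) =-163 / 49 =-3.33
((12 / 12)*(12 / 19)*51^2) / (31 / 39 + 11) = 139.28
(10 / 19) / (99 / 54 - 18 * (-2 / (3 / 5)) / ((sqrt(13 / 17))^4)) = 10140 / 2012081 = 0.01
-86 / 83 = -1.04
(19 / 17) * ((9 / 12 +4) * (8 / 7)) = 722 / 119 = 6.07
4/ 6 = 2/ 3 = 0.67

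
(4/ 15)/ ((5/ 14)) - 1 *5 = -319/ 75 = -4.25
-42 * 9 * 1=-378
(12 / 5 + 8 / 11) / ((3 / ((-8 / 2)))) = -688 / 165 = -4.17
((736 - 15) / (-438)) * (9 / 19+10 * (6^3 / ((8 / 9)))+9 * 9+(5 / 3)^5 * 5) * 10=-42400.30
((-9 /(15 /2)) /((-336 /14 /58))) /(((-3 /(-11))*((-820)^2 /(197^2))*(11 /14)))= 7878227 /10086000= 0.78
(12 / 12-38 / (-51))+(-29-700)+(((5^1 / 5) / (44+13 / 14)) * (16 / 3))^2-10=-2625144224 / 3560769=-737.24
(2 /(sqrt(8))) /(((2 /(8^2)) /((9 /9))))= 16 * sqrt(2)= 22.63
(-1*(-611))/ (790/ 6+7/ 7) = 1833/ 398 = 4.61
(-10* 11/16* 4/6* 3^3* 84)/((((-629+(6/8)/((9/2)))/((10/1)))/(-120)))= -972000/49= -19836.73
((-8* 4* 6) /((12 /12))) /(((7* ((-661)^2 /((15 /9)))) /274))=-87680 /3058447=-0.03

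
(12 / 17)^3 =1728 / 4913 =0.35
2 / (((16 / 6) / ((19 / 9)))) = 19 / 12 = 1.58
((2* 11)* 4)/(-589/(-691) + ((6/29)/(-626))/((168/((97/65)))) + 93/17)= 13.92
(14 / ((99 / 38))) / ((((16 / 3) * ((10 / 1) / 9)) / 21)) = 8379 / 440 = 19.04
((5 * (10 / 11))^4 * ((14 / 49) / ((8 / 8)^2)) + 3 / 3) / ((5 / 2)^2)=50409948 / 2562175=19.67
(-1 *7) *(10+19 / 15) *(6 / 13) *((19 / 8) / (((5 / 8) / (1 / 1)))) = -3458 / 25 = -138.32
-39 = -39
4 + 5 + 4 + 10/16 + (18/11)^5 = 25.36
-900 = -900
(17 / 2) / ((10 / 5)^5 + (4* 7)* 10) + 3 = 1889 / 624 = 3.03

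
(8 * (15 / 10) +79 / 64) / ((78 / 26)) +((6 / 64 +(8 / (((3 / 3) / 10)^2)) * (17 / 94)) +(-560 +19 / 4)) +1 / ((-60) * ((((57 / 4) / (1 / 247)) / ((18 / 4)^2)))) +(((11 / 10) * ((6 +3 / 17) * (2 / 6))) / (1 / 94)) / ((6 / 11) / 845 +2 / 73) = 123039772521189139 / 17123861951040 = 7185.28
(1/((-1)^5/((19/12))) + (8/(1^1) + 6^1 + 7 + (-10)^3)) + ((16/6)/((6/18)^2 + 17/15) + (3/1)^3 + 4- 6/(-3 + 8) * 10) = -959.44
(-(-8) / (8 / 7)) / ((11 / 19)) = 133 / 11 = 12.09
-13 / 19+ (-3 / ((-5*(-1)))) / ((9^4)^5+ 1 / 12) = -9482979058064404465529 / 13859738623324898833235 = -0.68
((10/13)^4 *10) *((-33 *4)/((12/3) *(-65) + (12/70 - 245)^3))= 565950000000/17970970529528549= 0.00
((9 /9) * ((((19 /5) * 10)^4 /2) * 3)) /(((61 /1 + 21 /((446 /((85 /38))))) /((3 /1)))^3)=411097443155357723136 /1110689024768091397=370.13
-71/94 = -0.76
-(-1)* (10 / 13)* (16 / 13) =160 / 169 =0.95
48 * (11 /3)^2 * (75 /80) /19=605 /19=31.84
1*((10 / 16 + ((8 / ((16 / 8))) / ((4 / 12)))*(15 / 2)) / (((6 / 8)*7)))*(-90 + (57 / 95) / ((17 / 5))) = -369025 / 238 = -1550.53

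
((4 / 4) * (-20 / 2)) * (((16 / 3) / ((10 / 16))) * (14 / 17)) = -3584 / 51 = -70.27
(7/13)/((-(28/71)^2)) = -5041/1456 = -3.46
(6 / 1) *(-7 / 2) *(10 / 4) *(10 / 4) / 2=-525 / 8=-65.62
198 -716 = -518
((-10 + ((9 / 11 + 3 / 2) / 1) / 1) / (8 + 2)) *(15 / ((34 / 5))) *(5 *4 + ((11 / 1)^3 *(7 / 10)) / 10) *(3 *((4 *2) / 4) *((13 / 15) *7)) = -522132429 / 74800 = -6980.38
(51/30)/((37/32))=272/185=1.47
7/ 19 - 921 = -17492/ 19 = -920.63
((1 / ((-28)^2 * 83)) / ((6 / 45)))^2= 225 / 16937460736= 0.00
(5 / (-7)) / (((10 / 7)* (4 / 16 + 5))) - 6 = -128 / 21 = -6.10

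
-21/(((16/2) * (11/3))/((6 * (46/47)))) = -4347/1034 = -4.20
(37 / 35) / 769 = 37 / 26915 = 0.00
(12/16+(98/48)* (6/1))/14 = 13/14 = 0.93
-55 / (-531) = 55 / 531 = 0.10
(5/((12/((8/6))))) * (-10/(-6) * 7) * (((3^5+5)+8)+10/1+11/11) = 15575/9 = 1730.56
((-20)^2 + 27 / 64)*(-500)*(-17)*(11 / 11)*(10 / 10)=54457375 / 16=3403585.94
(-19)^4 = 130321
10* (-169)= -1690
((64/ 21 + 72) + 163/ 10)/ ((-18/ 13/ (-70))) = 249379/ 54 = 4618.13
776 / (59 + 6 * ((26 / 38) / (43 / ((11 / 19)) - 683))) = 13.15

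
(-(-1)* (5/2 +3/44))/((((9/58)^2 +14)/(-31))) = -2946023/518947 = -5.68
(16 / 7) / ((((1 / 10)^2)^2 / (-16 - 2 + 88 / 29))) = -9920000 / 29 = -342068.97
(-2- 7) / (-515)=0.02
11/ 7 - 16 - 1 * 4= -129/ 7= -18.43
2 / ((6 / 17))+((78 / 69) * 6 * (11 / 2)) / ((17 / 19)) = 47.36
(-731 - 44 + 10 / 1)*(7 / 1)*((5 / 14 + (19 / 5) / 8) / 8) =-35649 / 64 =-557.02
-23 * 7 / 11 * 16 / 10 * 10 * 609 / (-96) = 32683 / 22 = 1485.59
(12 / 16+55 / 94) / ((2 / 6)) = 753 / 188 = 4.01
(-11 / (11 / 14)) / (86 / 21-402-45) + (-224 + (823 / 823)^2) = -2073829 / 9301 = -222.97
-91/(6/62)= -940.33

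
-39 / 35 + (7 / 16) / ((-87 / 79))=-73643 / 48720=-1.51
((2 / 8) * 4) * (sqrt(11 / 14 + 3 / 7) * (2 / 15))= sqrt(238) / 105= 0.15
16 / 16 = 1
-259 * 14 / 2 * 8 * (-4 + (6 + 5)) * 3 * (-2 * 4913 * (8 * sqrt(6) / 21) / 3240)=142516304 * sqrt(6) / 405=861956.11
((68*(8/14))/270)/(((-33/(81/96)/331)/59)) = -331993/4620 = -71.86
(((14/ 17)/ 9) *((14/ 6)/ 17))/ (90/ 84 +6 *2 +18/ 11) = 15092/ 17673795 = 0.00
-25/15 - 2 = -11/3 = -3.67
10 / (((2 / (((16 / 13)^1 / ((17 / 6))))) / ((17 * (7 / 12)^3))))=1715 / 234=7.33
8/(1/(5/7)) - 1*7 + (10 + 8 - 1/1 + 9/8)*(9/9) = 943/56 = 16.84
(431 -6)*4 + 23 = 1723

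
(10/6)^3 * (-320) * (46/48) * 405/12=-143750/3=-47916.67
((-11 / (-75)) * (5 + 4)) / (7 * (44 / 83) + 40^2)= 2739 / 3327700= 0.00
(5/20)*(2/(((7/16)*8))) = 1/7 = 0.14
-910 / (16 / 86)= -19565 / 4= -4891.25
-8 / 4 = -2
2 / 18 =1 / 9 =0.11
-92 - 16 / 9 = -844 / 9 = -93.78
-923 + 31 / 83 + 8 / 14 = -535714 / 581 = -922.06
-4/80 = -1/20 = -0.05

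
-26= -26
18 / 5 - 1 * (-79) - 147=-64.40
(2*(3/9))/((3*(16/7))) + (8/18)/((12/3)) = 5/24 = 0.21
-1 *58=-58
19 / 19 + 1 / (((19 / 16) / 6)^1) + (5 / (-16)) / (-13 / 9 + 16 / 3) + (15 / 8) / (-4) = 23423 / 4256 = 5.50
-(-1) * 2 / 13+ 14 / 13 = 16 / 13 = 1.23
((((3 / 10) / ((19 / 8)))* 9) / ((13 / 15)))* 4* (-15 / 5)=-3888 / 247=-15.74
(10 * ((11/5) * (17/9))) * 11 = 4114/9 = 457.11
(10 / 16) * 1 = 5 / 8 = 0.62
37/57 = 0.65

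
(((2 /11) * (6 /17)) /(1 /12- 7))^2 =20736 /240901441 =0.00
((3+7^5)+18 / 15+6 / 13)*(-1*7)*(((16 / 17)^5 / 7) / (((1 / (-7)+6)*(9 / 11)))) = -88229665570816 / 34055270145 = -2590.78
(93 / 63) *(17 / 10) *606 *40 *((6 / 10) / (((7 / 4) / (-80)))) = -81756672 / 49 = -1668503.51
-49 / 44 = -1.11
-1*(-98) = 98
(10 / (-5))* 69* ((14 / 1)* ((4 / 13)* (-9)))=69552 / 13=5350.15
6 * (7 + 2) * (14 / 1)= 756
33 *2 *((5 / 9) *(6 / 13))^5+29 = 874367257 / 30074733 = 29.07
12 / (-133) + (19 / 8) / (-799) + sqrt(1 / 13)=-79231 / 850136 + sqrt(13) / 13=0.18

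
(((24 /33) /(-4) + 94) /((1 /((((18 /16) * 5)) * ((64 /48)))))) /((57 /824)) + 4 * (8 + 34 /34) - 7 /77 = 2133425 /209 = 10207.78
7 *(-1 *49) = -343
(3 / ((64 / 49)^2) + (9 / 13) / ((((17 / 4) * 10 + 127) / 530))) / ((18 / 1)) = 2622943 / 12034048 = 0.22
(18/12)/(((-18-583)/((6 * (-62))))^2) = 207576/361201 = 0.57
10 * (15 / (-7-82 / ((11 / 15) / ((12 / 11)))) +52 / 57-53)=-464406380 / 889599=-522.04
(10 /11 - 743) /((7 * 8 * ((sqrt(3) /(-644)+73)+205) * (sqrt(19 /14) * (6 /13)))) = -2801089914 * sqrt(266) /515304885953 - 62583 * sqrt(798) /2061219543812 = -0.09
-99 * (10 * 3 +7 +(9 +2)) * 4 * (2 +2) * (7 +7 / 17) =-9580032 / 17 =-563531.29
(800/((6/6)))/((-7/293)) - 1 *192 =-235744/7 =-33677.71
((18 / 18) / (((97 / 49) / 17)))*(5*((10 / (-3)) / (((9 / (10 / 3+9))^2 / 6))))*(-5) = 570188500 / 70713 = 8063.42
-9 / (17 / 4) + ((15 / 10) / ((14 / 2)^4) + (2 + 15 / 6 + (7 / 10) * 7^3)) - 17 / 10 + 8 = 50772874 / 204085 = 248.78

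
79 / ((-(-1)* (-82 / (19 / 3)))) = -1501 / 246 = -6.10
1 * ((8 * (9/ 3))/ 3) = 8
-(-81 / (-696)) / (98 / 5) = -135 / 22736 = -0.01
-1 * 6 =-6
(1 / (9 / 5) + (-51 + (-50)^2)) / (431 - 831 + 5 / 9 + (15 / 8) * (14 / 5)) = -88184 / 14191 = -6.21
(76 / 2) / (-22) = -19 / 11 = -1.73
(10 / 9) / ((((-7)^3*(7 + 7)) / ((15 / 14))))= -25 / 100842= -0.00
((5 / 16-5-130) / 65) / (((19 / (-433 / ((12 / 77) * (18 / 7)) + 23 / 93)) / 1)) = 3117569971 / 26462592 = 117.81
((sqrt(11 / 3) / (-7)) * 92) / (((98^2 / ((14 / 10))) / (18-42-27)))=391 * sqrt(33) / 12005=0.19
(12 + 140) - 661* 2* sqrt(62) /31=152 - 1322* sqrt(62) /31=-183.79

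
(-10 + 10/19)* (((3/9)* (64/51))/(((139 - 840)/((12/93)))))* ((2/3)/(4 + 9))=10240/273745407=0.00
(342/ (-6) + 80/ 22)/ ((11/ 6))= -29.11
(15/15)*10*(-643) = -6430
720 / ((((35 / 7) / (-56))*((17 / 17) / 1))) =-8064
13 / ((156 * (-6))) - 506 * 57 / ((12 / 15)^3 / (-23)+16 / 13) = -808477783 / 33876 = -23865.80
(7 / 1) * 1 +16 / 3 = 37 / 3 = 12.33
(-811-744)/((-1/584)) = 908120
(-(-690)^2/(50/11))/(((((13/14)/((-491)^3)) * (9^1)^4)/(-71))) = -1369333438700612/9477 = -144490180299.74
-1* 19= -19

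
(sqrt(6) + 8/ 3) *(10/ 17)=10 *sqrt(6)/ 17 + 80/ 51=3.01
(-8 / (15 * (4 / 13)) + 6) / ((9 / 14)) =6.64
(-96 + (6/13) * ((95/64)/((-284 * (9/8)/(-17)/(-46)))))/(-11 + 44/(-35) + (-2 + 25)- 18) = 75730795/5626608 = 13.46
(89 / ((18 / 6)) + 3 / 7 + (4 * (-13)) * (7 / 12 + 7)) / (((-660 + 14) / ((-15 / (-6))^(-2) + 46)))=4413473 / 169575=26.03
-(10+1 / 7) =-71 / 7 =-10.14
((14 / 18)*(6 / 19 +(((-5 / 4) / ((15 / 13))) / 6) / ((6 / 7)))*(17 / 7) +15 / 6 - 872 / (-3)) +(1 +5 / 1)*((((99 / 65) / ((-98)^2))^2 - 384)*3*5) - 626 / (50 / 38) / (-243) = -20550210580030942117 / 599749142756400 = -34264.68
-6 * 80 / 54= -8.89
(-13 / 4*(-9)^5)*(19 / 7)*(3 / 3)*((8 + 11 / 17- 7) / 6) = 142991.21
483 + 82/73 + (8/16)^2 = 141437/292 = 484.37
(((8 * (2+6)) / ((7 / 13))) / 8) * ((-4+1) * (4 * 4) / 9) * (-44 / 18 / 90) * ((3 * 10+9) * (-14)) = -475904 / 405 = -1175.07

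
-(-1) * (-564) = -564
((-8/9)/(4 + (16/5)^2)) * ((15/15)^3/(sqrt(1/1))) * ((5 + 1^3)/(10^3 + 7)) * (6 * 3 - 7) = -1100/268869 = -0.00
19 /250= 0.08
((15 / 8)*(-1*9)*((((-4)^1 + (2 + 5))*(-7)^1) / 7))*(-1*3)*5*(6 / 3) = -6075 / 4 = -1518.75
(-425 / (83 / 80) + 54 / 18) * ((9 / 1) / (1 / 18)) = -5467662 / 83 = -65875.45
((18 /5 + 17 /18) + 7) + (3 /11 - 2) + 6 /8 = 20923 /1980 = 10.57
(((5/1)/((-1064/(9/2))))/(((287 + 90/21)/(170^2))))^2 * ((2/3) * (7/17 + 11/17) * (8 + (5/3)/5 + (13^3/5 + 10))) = 4269289528125/3001730162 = 1422.28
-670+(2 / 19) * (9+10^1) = -668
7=7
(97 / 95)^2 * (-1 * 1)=-9409 / 9025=-1.04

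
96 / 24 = 4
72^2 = 5184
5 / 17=0.29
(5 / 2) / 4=5 / 8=0.62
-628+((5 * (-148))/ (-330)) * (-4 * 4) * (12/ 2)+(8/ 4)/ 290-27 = -1388074/ 1595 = -870.27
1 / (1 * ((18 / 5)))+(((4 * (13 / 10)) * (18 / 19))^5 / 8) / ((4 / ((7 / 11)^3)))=4383070856562401 / 185382437006250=23.64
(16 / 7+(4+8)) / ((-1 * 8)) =-25 / 14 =-1.79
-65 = -65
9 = 9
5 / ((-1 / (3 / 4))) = -15 / 4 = -3.75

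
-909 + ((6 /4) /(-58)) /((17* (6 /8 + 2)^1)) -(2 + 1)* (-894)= 1773.00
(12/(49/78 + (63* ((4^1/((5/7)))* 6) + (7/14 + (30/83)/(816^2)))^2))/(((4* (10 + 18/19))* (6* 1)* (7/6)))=397700008012800/45541462698608594336521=0.00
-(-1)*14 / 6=7 / 3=2.33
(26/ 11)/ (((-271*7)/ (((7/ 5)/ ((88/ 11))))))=-13/ 59620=-0.00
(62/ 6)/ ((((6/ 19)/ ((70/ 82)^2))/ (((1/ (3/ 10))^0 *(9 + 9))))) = 429.22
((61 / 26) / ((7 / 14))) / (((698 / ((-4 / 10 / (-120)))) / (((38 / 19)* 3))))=61 / 453700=0.00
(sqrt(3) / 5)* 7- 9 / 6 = -3 / 2+7* sqrt(3) / 5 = 0.92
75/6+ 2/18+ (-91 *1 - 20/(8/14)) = -2041/18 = -113.39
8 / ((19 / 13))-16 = -200 / 19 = -10.53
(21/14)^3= 27/8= 3.38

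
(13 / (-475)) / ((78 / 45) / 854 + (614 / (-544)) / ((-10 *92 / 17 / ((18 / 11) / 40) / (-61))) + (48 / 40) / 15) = -2157163008 / 2363362291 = -0.91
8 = 8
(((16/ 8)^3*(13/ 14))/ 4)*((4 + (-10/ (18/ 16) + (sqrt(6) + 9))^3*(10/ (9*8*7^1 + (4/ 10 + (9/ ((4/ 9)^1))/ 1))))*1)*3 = 24.07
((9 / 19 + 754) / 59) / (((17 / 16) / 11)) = 2522960 / 19057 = 132.39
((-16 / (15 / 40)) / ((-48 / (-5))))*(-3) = 40 / 3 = 13.33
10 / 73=0.14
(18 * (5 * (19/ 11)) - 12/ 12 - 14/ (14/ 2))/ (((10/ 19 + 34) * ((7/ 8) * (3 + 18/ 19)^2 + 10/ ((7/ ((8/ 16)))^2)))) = 563624607/ 1746808690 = 0.32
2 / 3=0.67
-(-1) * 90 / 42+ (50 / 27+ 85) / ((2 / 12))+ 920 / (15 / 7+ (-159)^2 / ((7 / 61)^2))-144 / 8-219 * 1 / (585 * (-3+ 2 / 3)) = 32449281805172 / 64203256845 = 505.41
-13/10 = -1.30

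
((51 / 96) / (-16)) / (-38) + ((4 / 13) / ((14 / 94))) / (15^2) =4005803 / 398361600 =0.01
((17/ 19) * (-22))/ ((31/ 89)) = -33286/ 589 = -56.51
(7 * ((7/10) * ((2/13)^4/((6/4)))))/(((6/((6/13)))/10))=1568/1113879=0.00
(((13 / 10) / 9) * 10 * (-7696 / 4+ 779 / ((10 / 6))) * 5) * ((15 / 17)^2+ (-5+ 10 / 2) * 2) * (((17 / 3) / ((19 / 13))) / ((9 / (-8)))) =246165400 / 8721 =28226.74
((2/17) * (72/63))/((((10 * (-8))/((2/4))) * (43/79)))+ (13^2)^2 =1461466291/51170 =28561.00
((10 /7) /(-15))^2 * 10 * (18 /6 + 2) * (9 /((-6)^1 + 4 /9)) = -0.73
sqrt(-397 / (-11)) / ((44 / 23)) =23 * sqrt(4367) / 484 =3.14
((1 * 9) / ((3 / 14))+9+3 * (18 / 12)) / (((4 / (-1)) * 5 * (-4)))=111 / 160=0.69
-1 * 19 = -19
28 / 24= 7 / 6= 1.17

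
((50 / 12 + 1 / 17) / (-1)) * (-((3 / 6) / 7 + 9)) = 54737 / 1428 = 38.33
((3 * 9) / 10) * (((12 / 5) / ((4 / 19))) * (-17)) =-26163 / 50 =-523.26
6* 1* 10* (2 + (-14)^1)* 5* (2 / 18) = -400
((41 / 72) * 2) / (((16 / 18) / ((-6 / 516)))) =-41 / 2752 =-0.01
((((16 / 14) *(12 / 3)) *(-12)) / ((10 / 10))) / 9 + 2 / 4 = -235 / 42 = -5.60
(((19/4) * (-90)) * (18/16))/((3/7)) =-17955/16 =-1122.19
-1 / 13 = -0.08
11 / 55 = 1 / 5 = 0.20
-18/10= -9/5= -1.80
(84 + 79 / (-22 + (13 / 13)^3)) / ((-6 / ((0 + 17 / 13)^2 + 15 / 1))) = -2379220 / 10647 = -223.46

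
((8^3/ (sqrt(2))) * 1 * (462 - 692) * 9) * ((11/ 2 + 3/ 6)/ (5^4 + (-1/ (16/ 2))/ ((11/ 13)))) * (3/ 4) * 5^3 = -8743680000 * sqrt(2)/ 18329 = -674637.51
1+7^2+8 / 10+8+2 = 304 / 5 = 60.80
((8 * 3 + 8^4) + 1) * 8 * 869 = 28649192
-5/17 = -0.29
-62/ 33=-1.88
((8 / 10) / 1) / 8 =1 / 10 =0.10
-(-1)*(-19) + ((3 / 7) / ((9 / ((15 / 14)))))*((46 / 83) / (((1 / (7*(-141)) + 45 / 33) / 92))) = -73450693 / 4297657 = -17.09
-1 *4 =-4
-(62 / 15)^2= -3844 / 225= -17.08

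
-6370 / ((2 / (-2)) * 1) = 6370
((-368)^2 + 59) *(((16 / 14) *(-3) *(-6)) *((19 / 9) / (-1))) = -41186832 / 7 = -5883833.14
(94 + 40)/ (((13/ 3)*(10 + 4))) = 201/ 91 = 2.21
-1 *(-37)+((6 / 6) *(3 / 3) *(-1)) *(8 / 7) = 251 / 7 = 35.86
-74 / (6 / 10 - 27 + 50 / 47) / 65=1739 / 38701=0.04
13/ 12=1.08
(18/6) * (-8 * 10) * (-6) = 1440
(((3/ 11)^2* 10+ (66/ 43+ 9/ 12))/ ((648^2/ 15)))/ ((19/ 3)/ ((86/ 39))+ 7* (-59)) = -105055/ 398236113792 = -0.00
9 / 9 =1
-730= -730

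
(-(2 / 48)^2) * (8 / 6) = -0.00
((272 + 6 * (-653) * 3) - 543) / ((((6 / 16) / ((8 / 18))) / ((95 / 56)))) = -24177.25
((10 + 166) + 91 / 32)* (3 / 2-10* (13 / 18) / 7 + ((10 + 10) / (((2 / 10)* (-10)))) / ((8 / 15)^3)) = -11705.27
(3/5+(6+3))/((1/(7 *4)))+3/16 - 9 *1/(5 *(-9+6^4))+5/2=3105801/11440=271.49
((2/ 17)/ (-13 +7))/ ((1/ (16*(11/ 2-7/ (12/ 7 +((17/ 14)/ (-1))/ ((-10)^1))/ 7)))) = -6792/ 4369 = -1.55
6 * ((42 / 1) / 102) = 42 / 17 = 2.47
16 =16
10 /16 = 5 /8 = 0.62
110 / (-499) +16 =7874 / 499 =15.78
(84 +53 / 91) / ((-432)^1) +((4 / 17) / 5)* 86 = 3.85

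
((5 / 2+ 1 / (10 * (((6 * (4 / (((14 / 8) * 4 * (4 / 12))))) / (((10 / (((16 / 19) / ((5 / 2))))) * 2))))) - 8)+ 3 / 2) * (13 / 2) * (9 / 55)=-51259 / 14080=-3.64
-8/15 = -0.53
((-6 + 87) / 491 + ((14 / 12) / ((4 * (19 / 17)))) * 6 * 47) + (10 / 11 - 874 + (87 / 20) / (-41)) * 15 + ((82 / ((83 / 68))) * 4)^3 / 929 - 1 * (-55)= 35396053942910169007 / 4469836337035234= 7918.87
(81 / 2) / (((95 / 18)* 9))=0.85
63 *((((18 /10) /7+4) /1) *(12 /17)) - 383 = -193.68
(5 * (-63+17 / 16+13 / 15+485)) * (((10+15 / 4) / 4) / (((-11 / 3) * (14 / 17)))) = -8648155 / 3584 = -2412.99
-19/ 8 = -2.38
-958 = -958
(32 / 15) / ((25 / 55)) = 352 / 75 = 4.69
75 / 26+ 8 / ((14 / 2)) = 733 / 182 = 4.03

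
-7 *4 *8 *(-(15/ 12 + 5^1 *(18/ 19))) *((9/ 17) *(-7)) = -1605240/ 323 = -4969.78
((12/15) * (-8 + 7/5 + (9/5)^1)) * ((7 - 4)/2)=-144/25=-5.76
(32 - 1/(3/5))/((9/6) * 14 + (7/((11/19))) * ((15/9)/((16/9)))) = 2288/2439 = 0.94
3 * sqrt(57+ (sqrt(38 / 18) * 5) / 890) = sqrt(534 * sqrt(19)+ 16253892) / 178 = 22.65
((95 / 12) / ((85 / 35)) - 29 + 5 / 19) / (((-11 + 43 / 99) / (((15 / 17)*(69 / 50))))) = 674554419 / 229743440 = 2.94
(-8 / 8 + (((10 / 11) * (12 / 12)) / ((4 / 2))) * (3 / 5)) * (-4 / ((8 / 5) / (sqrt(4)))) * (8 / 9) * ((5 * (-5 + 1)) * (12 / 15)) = -51.72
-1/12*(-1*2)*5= 5/6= 0.83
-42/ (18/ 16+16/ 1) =-336/ 137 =-2.45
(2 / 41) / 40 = 1 / 820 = 0.00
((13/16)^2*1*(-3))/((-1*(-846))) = -169/72192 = -0.00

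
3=3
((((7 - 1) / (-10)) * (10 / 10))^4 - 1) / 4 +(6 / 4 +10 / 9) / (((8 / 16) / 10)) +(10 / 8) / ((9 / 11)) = 133831 / 2500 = 53.53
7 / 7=1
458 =458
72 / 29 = 2.48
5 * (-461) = -2305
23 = 23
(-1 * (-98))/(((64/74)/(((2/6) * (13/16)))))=23569/768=30.69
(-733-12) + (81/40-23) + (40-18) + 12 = -29279/40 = -731.98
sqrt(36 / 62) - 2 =-2+3 *sqrt(62) / 31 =-1.24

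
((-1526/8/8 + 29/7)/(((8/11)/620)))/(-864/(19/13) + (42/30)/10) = 3573978375/125768608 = 28.42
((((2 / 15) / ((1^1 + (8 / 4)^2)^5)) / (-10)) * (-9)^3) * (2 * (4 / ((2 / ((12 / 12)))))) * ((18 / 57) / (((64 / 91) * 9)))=0.00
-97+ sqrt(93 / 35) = -97+ sqrt(3255) / 35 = -95.37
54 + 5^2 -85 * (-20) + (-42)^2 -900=2643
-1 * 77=-77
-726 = -726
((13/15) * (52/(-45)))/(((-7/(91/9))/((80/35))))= 3.31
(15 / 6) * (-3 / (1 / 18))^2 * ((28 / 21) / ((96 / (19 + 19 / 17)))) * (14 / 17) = 484785 / 289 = 1677.46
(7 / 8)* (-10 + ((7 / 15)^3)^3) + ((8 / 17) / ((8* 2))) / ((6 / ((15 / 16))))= -365750147819261 / 41826375000000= -8.74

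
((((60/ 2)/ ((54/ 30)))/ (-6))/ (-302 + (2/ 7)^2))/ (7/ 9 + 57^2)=1225/ 432694912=0.00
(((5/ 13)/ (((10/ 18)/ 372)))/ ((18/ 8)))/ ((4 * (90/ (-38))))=-2356/ 195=-12.08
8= 8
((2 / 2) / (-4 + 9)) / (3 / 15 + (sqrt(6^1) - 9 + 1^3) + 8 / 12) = -321 / 10099 - 45*sqrt(6) / 10099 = -0.04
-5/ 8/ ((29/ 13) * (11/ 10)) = -325/ 1276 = -0.25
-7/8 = -0.88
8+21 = 29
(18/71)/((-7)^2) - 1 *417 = -1450725/3479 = -416.99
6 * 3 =18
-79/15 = -5.27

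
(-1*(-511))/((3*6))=511/18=28.39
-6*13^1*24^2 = -44928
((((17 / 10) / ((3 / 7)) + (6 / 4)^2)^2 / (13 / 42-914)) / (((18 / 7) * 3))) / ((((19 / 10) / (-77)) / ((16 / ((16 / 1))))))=524933717 / 2362365000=0.22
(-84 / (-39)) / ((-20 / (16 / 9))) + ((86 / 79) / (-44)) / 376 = -73215811 / 382290480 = -0.19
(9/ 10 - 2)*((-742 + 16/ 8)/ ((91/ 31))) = 25234/ 91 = 277.30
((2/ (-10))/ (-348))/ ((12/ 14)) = 7/ 10440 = 0.00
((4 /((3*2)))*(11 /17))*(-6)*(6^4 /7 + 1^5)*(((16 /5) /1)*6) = -5503872 /595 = -9250.21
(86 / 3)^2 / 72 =1849 / 162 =11.41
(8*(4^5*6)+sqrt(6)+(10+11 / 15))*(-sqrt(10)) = sqrt(10)*(-737441 / 15-sqrt(6)) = -155473.96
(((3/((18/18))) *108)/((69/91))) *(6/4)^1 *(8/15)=39312/115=341.84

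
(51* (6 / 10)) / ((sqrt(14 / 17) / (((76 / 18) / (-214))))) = -323* sqrt(238) / 7490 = -0.67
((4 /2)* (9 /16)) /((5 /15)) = 27 /8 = 3.38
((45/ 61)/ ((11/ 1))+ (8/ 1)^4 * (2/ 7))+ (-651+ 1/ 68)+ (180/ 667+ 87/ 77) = 110942754871/ 213037132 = 520.77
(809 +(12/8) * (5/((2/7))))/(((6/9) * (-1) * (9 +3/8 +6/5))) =-118.48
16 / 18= 8 / 9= 0.89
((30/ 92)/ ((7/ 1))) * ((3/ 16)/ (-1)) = -45/ 5152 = -0.01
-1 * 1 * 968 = -968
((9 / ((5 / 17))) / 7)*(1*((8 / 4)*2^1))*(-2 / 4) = -306 / 35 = -8.74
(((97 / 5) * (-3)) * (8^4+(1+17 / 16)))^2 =364068494975241 / 6400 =56885702339.88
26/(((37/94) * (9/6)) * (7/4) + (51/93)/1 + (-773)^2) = 606112/13929632919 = 0.00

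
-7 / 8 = -0.88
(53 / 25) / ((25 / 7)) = 371 / 625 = 0.59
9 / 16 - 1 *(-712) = 11401 / 16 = 712.56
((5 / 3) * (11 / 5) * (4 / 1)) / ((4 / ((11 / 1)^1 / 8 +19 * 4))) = 6809 / 24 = 283.71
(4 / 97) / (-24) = -1 / 582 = -0.00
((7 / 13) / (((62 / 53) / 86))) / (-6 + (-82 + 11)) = -0.51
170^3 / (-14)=-2456500 / 7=-350928.57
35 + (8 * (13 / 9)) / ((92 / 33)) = 2701 / 69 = 39.14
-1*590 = -590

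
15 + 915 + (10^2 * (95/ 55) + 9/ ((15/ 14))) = 61112/ 55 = 1111.13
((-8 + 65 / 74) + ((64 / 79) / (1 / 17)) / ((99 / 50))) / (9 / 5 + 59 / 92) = -22095410 / 324970371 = -0.07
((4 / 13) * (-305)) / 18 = -610 / 117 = -5.21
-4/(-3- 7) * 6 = 12/5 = 2.40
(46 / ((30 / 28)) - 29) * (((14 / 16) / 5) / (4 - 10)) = -1463 / 3600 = -0.41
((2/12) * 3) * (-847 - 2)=-849/2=-424.50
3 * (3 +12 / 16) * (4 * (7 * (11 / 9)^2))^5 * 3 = 557990777944328960 / 129140163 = 4320815190.12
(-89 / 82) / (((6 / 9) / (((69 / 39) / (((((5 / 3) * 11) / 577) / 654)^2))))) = -1967563414051029 / 1612325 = -1220326803.87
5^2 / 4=25 / 4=6.25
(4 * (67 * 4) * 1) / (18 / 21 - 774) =-1876 / 1353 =-1.39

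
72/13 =5.54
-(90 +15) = -105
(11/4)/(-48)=-11/192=-0.06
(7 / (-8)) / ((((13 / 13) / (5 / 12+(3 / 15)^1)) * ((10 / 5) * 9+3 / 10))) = -259 / 8784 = -0.03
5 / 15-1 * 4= -11 / 3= -3.67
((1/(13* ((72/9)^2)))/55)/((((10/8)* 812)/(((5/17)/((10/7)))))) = 1/225596800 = 0.00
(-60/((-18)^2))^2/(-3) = -25/2187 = -0.01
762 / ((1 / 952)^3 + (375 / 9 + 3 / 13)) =25640732242944 / 1409817500711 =18.19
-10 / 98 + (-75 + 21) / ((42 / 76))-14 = -5479 / 49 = -111.82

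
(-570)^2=324900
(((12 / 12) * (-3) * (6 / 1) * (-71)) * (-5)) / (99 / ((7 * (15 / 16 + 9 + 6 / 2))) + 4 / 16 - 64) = 101.98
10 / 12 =5 / 6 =0.83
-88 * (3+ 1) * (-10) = 3520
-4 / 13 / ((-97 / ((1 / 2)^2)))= 1 / 1261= 0.00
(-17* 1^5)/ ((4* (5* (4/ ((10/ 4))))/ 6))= -51/ 16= -3.19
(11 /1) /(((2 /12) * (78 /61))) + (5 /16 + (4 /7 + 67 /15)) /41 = 46335337 /895440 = 51.75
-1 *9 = -9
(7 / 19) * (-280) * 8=-15680 / 19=-825.26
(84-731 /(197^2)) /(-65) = -1.29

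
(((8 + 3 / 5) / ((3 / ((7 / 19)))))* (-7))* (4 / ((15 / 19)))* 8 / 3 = -99.89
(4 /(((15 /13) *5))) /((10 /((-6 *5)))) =-52 /25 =-2.08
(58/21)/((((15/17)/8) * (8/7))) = 986/45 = 21.91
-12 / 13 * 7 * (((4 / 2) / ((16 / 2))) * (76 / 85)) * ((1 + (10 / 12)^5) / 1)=-1449833 / 716040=-2.02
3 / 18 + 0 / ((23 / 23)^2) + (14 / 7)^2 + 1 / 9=77 / 18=4.28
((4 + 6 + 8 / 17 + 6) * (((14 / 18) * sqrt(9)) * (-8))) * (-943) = 14786240 / 51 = 289926.27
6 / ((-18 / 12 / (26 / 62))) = -1.68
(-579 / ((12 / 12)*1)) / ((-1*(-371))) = -579 / 371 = -1.56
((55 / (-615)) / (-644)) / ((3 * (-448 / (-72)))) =11 / 1478624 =0.00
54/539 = 0.10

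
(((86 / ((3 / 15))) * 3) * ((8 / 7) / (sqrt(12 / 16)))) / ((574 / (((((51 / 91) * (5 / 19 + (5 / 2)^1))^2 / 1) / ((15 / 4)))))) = 134211600 * sqrt(3) / 122567081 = 1.90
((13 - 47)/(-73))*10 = 340/73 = 4.66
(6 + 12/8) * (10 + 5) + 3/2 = 114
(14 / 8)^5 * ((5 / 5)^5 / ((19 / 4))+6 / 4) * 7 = 7647185 / 38912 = 196.53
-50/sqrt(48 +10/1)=-25*sqrt(58)/29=-6.57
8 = 8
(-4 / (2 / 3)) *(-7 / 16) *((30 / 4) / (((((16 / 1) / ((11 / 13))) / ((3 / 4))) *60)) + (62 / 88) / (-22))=-457779 / 6443008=-0.07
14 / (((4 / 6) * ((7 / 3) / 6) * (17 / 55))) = 2970 / 17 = 174.71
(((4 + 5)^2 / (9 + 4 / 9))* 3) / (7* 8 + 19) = 0.34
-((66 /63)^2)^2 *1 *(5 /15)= -234256 /583443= -0.40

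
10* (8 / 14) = 40 / 7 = 5.71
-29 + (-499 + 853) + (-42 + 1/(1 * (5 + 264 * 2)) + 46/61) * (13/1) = -528142/2501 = -211.17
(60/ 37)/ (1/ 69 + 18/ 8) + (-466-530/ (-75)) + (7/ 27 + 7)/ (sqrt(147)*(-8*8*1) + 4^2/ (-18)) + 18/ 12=-1609684922136/ 3524467375-4116*sqrt(3)/ 762047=-456.73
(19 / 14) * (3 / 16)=57 / 224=0.25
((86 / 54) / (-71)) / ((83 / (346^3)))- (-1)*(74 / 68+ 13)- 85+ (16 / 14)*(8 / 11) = -4692202762745 / 416552598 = -11264.37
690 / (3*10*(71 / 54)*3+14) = 2070 / 397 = 5.21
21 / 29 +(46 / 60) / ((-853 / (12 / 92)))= 179101 / 247370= 0.72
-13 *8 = -104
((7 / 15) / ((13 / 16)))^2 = 12544 / 38025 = 0.33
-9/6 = -3/2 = -1.50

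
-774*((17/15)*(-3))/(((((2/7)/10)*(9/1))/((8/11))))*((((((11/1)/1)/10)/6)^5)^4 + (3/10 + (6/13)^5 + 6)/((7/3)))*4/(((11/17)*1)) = 31989775942149661181653716196511859136760755177/256653484871941575475200000000000000000000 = 124641.89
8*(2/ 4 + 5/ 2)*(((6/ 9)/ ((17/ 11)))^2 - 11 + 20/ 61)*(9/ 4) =-9982362/ 17629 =-566.25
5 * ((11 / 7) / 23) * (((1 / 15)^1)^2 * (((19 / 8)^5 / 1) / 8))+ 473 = 898364578529 / 1899233280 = 473.01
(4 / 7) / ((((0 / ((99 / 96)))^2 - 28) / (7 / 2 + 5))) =-17 / 98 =-0.17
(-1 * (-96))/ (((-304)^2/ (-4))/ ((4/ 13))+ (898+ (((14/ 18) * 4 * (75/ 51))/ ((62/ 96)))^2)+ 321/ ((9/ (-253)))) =-239957856/ 207872195867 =-0.00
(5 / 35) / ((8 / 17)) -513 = -28711 / 56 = -512.70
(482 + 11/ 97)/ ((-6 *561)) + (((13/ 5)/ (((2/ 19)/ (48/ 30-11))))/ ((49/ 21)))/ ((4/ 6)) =-17072995481/ 114275700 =-149.40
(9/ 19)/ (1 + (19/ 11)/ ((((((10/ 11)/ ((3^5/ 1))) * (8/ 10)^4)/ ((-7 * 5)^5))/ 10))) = -2304/ 2879610275385761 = -0.00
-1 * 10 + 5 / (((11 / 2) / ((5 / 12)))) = -635 / 66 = -9.62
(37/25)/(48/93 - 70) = -1147/53850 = -0.02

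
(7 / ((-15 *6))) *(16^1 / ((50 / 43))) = -1204 / 1125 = -1.07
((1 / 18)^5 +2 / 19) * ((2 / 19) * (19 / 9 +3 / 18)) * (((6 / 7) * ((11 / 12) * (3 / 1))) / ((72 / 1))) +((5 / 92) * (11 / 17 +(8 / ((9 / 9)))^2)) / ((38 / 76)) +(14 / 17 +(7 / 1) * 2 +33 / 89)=1595149350835627319 / 71782450194728448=22.22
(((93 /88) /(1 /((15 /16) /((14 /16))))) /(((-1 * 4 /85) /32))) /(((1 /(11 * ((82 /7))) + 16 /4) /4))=-1296420 /1687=-768.48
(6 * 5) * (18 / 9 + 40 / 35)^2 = 14520 / 49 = 296.33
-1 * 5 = -5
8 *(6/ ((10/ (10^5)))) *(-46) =-22080000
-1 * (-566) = 566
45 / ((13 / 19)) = 855 / 13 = 65.77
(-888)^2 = 788544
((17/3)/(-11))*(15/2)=-85/22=-3.86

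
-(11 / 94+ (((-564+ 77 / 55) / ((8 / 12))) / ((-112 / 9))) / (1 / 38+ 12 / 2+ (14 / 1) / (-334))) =-11.45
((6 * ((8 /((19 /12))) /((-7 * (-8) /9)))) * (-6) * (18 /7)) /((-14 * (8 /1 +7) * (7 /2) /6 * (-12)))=-11664 /228095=-0.05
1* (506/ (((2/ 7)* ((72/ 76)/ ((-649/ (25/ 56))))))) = -611469628/ 225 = -2717642.79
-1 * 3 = -3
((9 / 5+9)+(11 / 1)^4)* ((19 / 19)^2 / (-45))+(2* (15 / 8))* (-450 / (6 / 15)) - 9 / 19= -77716409 / 17100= -4544.82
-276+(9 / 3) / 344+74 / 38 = -1791151 / 6536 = -274.04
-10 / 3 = -3.33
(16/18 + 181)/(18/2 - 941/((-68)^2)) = 20.68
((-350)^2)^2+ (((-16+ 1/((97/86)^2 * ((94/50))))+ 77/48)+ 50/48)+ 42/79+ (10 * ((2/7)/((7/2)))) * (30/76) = 23427800286405378456701/1561202852496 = 15006249987.92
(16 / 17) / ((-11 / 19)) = -304 / 187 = -1.63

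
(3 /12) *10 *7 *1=17.50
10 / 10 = 1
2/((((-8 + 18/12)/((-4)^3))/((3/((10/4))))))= 1536/65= 23.63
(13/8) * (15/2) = 195/16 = 12.19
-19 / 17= -1.12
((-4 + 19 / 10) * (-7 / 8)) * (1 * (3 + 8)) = 1617 / 80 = 20.21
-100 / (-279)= 100 / 279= 0.36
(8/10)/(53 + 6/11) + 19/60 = 11719/35340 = 0.33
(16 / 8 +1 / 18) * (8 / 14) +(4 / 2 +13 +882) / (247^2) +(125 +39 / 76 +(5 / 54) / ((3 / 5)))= 1350228605 / 10643724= 126.86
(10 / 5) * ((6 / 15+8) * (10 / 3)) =56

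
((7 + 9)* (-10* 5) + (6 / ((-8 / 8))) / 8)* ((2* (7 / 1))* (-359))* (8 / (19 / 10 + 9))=321965560 / 109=2953812.48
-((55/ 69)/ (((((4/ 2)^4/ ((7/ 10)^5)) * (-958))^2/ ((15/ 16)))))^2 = -0.00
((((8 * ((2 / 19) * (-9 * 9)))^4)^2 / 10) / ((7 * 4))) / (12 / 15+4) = 41451359947637504606208 / 118884941287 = 348667875837.78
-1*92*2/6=-30.67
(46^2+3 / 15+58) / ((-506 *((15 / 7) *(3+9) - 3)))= -76097 / 402270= -0.19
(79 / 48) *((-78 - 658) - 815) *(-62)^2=-39250123 / 4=-9812530.75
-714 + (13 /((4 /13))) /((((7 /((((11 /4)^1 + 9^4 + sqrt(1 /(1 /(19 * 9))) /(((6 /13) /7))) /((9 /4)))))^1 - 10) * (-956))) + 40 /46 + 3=-477702316638182297 /672700770063632 - 107653 * sqrt(19) /14623929783992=-710.13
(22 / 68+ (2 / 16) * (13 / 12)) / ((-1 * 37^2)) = -749 / 2234208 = -0.00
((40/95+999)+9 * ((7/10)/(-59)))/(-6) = -166.55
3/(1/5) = 15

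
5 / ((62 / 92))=230 / 31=7.42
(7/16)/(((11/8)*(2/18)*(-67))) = -63/1474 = -0.04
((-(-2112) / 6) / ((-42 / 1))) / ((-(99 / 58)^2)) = 53824 / 18711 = 2.88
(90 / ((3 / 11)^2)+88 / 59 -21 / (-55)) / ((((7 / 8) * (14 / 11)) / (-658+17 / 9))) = -6192422332 / 8673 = -713988.51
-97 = -97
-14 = -14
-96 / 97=-0.99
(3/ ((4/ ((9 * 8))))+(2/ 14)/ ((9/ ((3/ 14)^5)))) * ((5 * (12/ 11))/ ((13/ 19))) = 57939787215/ 134590456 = 430.49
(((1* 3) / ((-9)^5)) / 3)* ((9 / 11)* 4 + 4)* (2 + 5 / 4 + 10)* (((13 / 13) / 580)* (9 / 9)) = -53 / 18836631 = -0.00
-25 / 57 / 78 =-25 / 4446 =-0.01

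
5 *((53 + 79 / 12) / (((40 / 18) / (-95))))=-203775 / 16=-12735.94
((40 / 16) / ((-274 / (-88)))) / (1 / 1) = 110 / 137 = 0.80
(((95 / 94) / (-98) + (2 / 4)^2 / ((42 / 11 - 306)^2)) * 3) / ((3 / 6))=-1049374057 / 16963861152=-0.06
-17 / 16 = -1.06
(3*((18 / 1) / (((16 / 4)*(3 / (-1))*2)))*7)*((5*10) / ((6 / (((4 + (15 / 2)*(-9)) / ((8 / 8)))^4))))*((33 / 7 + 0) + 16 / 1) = -44204265169.92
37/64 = 0.58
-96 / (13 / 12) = -1152 / 13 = -88.62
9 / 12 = 3 / 4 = 0.75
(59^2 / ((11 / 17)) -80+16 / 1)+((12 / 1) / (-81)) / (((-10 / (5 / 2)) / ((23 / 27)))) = 42627070 / 8019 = 5315.76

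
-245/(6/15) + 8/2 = -1217/2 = -608.50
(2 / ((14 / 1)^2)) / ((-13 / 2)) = -1 / 637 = -0.00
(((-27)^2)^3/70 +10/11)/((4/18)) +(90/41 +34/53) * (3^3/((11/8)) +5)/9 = 750101824905187/30117780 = 24905614.72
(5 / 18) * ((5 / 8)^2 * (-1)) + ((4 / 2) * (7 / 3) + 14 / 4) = 9283 / 1152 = 8.06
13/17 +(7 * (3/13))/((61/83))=39940/13481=2.96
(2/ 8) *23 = 23/ 4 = 5.75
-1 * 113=-113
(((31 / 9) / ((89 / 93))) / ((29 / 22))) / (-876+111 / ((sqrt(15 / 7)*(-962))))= -20866308320 / 6694419347079+549692*sqrt(105) / 20083258041237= -0.00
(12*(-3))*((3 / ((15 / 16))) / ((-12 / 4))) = 192 / 5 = 38.40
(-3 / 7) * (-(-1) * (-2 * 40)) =240 / 7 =34.29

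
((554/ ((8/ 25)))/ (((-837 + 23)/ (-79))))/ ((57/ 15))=44.22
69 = 69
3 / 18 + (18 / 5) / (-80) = 73 / 600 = 0.12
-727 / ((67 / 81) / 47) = -2767689 / 67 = -41308.79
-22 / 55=-2 / 5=-0.40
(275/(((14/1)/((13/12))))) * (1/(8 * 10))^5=143/22020096000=0.00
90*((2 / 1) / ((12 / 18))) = 270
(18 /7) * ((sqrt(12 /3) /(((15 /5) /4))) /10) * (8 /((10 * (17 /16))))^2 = 98304 /252875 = 0.39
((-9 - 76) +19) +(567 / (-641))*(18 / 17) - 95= -1764623 / 10897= -161.94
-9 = -9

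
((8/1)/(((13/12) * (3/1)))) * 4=128/13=9.85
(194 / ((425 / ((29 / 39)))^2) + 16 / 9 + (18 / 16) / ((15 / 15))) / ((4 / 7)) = 4963125111 / 976820000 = 5.08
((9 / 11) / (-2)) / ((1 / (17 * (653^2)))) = -65240577 / 22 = -2965480.77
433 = 433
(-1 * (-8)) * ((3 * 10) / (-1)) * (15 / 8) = -450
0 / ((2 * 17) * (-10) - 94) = 0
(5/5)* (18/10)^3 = 729/125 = 5.83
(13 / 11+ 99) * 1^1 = 1102 / 11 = 100.18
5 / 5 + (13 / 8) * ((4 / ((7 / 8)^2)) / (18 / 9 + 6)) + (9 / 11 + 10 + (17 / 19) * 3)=159387 / 10241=15.56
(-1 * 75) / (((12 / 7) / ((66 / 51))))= -1925 / 34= -56.62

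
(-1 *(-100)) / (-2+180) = 50 / 89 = 0.56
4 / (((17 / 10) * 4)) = 10 / 17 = 0.59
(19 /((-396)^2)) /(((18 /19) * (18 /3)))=361 /16936128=0.00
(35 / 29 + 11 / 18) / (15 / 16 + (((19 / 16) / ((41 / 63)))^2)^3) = 37814577552605315072 / 787224526215420489309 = 0.05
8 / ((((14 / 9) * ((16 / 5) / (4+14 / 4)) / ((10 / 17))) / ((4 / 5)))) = 675 / 119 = 5.67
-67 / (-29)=67 / 29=2.31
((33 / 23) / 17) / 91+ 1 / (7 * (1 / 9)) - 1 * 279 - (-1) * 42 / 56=-5631219 / 20332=-276.96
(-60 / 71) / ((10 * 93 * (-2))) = 1 / 2201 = 0.00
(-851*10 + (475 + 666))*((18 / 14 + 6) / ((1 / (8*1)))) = -3006552 / 7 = -429507.43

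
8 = 8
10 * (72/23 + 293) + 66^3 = 6680518/23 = 290457.30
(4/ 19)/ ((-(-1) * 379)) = 4/ 7201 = 0.00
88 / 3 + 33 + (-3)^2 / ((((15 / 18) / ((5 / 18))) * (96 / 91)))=6257 / 96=65.18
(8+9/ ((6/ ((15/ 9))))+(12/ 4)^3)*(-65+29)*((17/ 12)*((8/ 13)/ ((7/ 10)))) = -153000/ 91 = -1681.32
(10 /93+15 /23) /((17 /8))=13000 /36363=0.36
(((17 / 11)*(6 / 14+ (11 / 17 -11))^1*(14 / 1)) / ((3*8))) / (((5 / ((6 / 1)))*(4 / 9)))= -10629 / 440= -24.16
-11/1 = -11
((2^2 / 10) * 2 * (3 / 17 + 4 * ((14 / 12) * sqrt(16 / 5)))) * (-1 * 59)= -402.35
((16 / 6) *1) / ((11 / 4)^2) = 128 / 363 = 0.35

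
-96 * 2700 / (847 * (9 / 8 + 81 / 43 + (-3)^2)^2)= -378675200 / 178446807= -2.12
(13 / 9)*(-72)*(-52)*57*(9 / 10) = 1387152 / 5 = 277430.40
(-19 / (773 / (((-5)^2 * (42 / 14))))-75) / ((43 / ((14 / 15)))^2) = -51744 / 1429277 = -0.04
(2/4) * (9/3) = 3/2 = 1.50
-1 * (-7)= 7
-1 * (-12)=12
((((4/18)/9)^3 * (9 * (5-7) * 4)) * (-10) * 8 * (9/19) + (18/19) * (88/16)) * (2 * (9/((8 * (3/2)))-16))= -39934199/249318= -160.17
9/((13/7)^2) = 441/169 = 2.61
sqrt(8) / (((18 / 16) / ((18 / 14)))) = 16*sqrt(2) / 7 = 3.23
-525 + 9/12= -2097/4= -524.25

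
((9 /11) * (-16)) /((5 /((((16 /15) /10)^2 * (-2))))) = 2048 /34375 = 0.06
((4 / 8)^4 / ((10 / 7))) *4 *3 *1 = 0.52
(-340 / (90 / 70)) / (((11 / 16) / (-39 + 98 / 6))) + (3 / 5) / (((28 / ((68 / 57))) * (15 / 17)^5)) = 48430885513259 / 5554828125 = 8718.70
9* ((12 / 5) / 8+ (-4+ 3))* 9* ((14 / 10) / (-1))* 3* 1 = 11907 / 50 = 238.14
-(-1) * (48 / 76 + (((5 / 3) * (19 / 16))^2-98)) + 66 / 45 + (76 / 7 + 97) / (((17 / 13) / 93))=197396671081 / 26046720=7578.56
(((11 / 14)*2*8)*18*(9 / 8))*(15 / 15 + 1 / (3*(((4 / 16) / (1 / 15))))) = 1386 / 5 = 277.20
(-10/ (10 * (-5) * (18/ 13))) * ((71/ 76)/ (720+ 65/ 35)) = 6461/ 34562520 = 0.00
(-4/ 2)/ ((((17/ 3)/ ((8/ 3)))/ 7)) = -112/ 17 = -6.59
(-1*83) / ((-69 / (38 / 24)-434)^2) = -29963 / 82337476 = -0.00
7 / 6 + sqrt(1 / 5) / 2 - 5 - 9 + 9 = -3.61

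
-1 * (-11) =11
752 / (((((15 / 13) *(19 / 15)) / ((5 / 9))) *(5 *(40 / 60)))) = 4888 / 57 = 85.75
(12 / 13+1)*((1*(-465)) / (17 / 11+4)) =-127875 / 793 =-161.25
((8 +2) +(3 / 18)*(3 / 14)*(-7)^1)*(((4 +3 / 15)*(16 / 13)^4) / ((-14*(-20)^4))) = -288 / 6865625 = -0.00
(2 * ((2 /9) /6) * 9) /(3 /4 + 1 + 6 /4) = 8 /39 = 0.21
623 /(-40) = -623 /40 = -15.58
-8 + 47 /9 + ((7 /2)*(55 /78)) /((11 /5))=-775 /468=-1.66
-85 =-85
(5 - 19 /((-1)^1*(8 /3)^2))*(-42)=-10311 /32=-322.22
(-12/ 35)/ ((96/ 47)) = -0.17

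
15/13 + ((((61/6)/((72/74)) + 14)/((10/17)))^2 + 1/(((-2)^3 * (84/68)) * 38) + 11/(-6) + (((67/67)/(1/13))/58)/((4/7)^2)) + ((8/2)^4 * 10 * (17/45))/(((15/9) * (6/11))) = 2791.34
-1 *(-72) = 72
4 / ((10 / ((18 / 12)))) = 0.60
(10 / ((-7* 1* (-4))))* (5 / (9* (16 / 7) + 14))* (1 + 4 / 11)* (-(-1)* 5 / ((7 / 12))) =0.60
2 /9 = 0.22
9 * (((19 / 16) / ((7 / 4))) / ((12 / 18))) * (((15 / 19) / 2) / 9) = 45 / 112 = 0.40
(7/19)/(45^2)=7/38475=0.00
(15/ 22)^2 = 225/ 484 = 0.46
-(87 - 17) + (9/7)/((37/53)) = -17653/259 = -68.16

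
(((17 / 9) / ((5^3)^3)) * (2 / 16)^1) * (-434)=-3689 / 70312500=-0.00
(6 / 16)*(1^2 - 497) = -186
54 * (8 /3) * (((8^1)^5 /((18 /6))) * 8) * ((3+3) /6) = 12582912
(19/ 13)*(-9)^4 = 124659/ 13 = 9589.15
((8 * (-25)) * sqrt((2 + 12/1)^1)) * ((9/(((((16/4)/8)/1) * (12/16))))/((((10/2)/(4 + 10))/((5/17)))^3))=-13171200 * sqrt(14)/4913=-10030.96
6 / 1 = 6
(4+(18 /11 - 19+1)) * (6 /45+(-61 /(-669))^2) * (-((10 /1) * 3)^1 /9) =86218288 /14769513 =5.84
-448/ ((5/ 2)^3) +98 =8666/ 125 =69.33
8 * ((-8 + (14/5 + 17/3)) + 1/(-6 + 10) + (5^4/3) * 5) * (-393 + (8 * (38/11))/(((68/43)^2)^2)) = -21014533753811/6485160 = -3240403.28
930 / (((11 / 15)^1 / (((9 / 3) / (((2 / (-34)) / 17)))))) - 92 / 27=-326556562 / 297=-1099517.04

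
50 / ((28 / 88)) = 1100 / 7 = 157.14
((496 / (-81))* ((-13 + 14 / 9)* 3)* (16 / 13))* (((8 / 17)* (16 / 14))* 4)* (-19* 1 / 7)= -3975872512 / 2631447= -1510.91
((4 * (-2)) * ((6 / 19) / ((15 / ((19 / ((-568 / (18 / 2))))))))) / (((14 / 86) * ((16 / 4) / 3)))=0.23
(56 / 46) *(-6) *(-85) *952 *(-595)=-8088763200 / 23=-351685356.52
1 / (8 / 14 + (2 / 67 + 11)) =469 / 5441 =0.09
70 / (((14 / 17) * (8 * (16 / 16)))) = 85 / 8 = 10.62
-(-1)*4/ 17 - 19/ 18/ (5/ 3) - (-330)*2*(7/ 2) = 1177897/ 510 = 2309.60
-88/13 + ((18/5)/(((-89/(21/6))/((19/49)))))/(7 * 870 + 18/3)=-557012581/82285840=-6.77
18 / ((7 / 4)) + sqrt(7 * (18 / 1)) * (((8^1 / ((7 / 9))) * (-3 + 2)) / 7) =72 / 7 - 216 * sqrt(14) / 49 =-6.21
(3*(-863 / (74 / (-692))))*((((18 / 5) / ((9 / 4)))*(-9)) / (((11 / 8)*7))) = -515977344 / 14245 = -36221.65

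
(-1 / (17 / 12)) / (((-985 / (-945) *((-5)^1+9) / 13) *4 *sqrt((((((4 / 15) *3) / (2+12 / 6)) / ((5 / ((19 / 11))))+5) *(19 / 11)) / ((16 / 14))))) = -57915 *sqrt(92701) / 88701614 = -0.20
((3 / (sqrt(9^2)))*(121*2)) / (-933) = -242 / 2799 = -0.09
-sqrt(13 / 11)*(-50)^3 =125000*sqrt(143) / 11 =135889.33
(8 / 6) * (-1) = -4 / 3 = -1.33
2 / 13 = 0.15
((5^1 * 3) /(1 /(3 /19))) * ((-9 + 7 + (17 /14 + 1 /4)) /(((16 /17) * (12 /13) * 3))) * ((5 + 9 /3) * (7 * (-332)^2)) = -114185175 /38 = -3004873.03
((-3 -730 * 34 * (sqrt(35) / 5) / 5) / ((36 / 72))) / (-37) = 6 / 37 + 9928 * sqrt(35) / 185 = 317.65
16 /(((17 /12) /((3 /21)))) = 1.61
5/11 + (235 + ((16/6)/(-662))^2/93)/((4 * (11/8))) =43558714607/1008728127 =43.18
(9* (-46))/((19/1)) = -414/19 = -21.79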